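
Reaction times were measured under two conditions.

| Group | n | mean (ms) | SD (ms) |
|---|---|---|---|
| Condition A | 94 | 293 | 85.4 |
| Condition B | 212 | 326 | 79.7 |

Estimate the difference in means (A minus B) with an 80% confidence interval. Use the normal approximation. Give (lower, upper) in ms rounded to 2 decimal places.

(-46.30, -19.70)

Per-group SEs: s₁/√n₁ = 85.4/√94 = 8.8083, s₂/√n₂ = 79.7/√212 = 5.4738.
Unpooled SE of the difference: √(77.58614889 + 29.96248644) = 10.3706.
Margin of error = z* · SE = 1.282 × 10.3706 = 13.2951.
x̄₁ − x̄₂ = 293 − 326 = -33.0000.
CI: -33.0000 ± 13.2951 = (-46.30, -19.70).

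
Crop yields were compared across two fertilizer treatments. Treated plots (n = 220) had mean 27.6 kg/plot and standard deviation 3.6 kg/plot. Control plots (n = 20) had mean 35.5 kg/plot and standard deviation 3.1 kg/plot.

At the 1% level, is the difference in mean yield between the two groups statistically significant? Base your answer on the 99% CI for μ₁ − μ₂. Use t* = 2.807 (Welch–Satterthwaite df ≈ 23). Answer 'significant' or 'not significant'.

Standard errors of each mean: 3.6/√220 = 0.2427 and 3.1/√20 = 0.6932.
SE(x̄₁ − x̄₂) = √(0.2427² + 0.6932²) = 0.7345 for independent samples with unequal variances.
With t* = 2.807, the margin is 2.807 × 0.7345 = 2.0617.
x̄₁ − x̄₂ = 27.6 − 35.5 = -7.9000; the interval is -7.9000 ± 2.0617 = (-9.9617, -5.8383).
The interval (-9.9617, -5.8383) does not contain 0, so the difference is significant.

significant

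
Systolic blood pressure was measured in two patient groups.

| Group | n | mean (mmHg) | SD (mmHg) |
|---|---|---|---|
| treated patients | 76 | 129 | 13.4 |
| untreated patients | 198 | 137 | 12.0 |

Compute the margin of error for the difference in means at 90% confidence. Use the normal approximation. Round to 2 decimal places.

Standard errors of each mean: 13.4/√76 = 1.5371 and 12.0/√198 = 0.8528.
SE(x̄₁ − x̄₂) = √(1.5371² + 0.8528²) = 1.7578 for independent samples with unequal variances.
With z* = 1.645, the margin is 1.645 × 1.7578 = 2.8916.

2.89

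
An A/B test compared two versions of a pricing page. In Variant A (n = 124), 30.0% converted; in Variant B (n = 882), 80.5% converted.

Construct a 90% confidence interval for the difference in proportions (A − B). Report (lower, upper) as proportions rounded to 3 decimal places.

SE₁ = √(p̂₁(1−p̂₁)/n₁) = √(0.3000·0.7000/124) = 0.04115; SE₂ = √(0.8050·0.1950/882) = 0.01334.
Independent samples: SE of the difference = √(SE₁² + SE₂²) = √(0.0016933225 + 0.0001779556) = 0.04326.
z* for 90% confidence is 1.645, so the margin of error is 1.645 × 0.04326 = 0.07116.
Point estimate p̂₁ − p̂₂ = 0.3000 − 0.8050 = -0.5050.
-0.5050 ± 0.07116 → (-0.576, -0.434).

(-0.576, -0.434)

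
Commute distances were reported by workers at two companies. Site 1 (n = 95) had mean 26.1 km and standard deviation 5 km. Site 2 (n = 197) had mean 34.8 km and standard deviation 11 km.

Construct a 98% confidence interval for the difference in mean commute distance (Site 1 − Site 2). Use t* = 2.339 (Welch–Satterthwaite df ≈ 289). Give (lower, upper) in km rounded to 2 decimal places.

SE₁ = s₁/√n₁ = 5/√95 = 0.5130; SE₂ = 11/√197 = 0.7837.
Independent samples, unequal variances: SE_diff = √(SE₁² + SE₂²) = √(0.263169 + 0.61418569) = 0.9367.
t* = 2.339, so margin of error = 2.339 × 0.9367 = 2.1909.
Difference in means = 26.1 − 34.8 = -8.7000.
-8.7000 ± 2.1909 → (-10.89, -6.51).

(-10.89, -6.51)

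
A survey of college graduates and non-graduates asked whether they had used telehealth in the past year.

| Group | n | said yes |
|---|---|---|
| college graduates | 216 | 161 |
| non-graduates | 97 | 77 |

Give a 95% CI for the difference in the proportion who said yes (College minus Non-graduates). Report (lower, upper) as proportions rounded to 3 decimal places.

Sample proportions: 161/216 = 0.7454, 77/97 = 0.7938.
Each SE is √(p̂(1−p̂)/n): √(0.7454·0.2546/216) = 0.02964 and √(0.7938·0.2062/97) = 0.04108.
SE(p̂₁ − p̂₂) = √(SE₁² + SE₂²) = √(0.0008785296 + 0.0016875664) = 0.05066, since the two samples are independent.
At 95% confidence z* = 1.960; margin = 1.960 × 0.05066 = 0.09929.
The difference is 0.7454 − 0.7938 = -0.0484, so the interval is -0.0484 ± 0.09929 = (-0.148, 0.051).

(-0.148, 0.051)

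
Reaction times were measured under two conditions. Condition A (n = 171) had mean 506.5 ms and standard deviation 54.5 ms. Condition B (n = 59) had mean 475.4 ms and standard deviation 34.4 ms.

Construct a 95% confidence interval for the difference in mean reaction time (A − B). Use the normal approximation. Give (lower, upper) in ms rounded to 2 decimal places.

SE₁ = s₁/√n₁ = 54.5/√171 = 4.1677; SE₂ = 34.4/√59 = 4.4785.
Independent samples, unequal variances: SE_diff = √(SE₁² + SE₂²) = √(17.36972329 + 20.05696225) = 6.1177.
z* = 1.960, so margin of error = 1.960 × 6.1177 = 11.9907.
Difference in means = 506.5 − 475.4 = 31.1000.
31.1000 ± 11.9907 → (19.11, 43.09).

(19.11, 43.09)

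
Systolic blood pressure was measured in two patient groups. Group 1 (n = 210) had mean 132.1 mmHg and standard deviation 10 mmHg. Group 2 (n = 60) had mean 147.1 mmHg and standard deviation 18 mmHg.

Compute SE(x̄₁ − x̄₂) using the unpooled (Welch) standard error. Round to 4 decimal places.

2.4241

Per-group SEs: s₁/√n₁ = 10/√210 = 0.6901, s₂/√n₂ = 18/√60 = 2.3238.
Unpooled SE of the difference: √(0.47623801 + 5.40004644) = 2.4241.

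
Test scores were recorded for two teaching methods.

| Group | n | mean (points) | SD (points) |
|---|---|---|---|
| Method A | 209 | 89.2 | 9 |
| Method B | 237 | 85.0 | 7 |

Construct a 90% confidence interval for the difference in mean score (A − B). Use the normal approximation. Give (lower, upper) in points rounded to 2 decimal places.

(2.93, 5.47)

Per-group SEs: s₁/√n₁ = 9/√209 = 0.6225, s₂/√n₂ = 7/√237 = 0.4547.
Unpooled SE of the difference: √(0.38750625 + 0.20675209) = 0.7709.
Margin of error = z* · SE = 1.645 × 0.7709 = 1.2681.
x̄₁ − x̄₂ = 89.2 − 85.0 = 4.2000.
CI: 4.2000 ± 1.2681 = (2.93, 5.47).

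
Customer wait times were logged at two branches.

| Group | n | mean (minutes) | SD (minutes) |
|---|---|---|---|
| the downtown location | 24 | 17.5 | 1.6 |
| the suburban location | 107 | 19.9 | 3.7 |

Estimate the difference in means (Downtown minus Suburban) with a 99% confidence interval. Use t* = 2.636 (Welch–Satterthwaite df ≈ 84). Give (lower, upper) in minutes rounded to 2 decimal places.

(-3.68, -1.12)

SE₁ = s₁/√n₁ = 1.6/√24 = 0.3266; SE₂ = 3.7/√107 = 0.3577.
Independent samples, unequal variances: SE_diff = √(SE₁² + SE₂²) = √(0.10666756 + 0.12794929) = 0.4844.
t* = 2.636, so margin of error = 2.636 × 0.4844 = 1.2769.
Difference in means = 17.5 − 19.9 = -2.4000.
-2.4000 ± 1.2769 → (-3.68, -1.12).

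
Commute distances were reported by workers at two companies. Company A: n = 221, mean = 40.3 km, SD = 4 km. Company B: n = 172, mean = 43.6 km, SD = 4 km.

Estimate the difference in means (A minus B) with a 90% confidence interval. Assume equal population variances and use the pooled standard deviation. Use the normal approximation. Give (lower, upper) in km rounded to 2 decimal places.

s_p = √[((n₁−1)s₁² + (n₂−1)s₂²)/(n₁+n₂−2)] = √[(220·4² + 171·4²)/391] = 4.0000.
SE = 4.0000·√(1/221 + 1/172) = 0.4067.
With z* = 1.645, margin = 1.645 × 0.4067 = 0.6690.
x̄₁ − x̄₂ = 40.3 − 43.6 = -3.3000; interval -3.3000 ± 0.6690 = (-3.97, -2.63).

(-3.97, -2.63)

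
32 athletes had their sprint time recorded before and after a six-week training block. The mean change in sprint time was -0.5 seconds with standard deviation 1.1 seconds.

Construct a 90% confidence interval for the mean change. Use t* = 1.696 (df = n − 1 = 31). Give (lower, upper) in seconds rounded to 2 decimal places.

(-0.83, -0.17)

Paired design: SE = s_d/√n = 1.1/√32 = 0.1945.
t* = 1.696; margin of error = 1.696 × 0.1945 = 0.3299.
-0.5 ± 0.3299 → (-0.83, -0.17).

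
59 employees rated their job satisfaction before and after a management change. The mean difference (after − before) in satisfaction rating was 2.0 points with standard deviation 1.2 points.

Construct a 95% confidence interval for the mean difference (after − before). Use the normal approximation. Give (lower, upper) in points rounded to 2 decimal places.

This is a matched-pairs design, so SE = s_d/√n = 1.2/√59 = 0.1562.
Margin = 1.960 × 0.1562 = 0.3062; the interval is 2.0 ± 0.3062 = (1.69, 2.31).

(1.69, 2.31)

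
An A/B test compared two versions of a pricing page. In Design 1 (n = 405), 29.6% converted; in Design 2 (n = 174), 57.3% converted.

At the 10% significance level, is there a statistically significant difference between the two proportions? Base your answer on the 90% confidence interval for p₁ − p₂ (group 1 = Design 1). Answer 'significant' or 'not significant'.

significant

SE₁ = √(p̂₁(1−p̂₁)/n₁) = √(0.2960·0.7040/405) = 0.02268; SE₂ = √(0.5730·0.4270/174) = 0.03750.
Independent samples: SE of the difference = √(SE₁² + SE₂²) = √(0.0005143824 + 0.00140625) = 0.04383.
z* for 90% confidence is 1.645, so the margin of error is 1.645 × 0.04383 = 0.07210.
Point estimate p̂₁ − p̂₂ = 0.2960 − 0.5730 = -0.2770.
-0.2770 ± 0.07210 → (-0.34910, -0.20490).
The interval (-0.34910, -0.20490) does not contain 0, so the difference is significant.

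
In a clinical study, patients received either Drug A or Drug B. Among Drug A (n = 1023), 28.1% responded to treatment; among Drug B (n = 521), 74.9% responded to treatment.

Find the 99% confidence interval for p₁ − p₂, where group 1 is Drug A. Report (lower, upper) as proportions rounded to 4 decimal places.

(-0.5289, -0.4071)

SE₁ = √(p̂₁(1−p̂₁)/n₁) = √(0.2810·0.7190/1023) = 0.01405; SE₂ = √(0.7490·0.2510/521) = 0.01900.
Independent samples: SE of the difference = √(SE₁² + SE₂²) = √(0.0001974025 + 0.000361) = 0.02363.
z* for 99% confidence is 2.576, so the margin of error is 2.576 × 0.02363 = 0.06087.
Point estimate p̂₁ − p̂₂ = 0.2810 − 0.7490 = -0.4680.
-0.4680 ± 0.06087 → (-0.5289, -0.4071).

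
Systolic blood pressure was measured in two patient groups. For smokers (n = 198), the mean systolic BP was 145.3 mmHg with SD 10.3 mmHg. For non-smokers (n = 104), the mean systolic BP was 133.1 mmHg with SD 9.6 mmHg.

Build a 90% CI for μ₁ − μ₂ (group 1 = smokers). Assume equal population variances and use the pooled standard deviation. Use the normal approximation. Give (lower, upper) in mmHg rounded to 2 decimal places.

(10.19, 14.21)

Pooled variance s_p² = [197·10.3² + 103·9.6²] / (198+104−2) = 101.3074, so s_p = 10.0652.
SE_diff = s_p·√(1/n₁ + 1/n₂) = 10.0652·√(1/198 + 1/104) = 1.2189.
z* = 1.645; margin = 1.645 × 1.2189 = 2.0051.
Difference = 145.3 − 133.1 = 12.2000.
12.2000 ± 2.0051 → (10.19, 14.21).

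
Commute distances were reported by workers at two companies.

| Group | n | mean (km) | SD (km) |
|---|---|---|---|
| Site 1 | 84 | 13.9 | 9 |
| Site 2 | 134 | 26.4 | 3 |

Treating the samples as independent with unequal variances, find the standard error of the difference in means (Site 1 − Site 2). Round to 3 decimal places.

1.016

Per-group SEs: s₁/√n₁ = 9/√84 = 0.9820, s₂/√n₂ = 3/√134 = 0.2592.
Unpooled SE of the difference: √(0.964324 + 0.06718464) = 1.0156.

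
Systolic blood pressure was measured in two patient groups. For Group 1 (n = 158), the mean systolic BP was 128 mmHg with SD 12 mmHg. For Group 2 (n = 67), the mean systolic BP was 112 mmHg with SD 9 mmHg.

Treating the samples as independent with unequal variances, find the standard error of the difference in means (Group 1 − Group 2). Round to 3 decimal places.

1.456

SE₁ = s₁/√n₁ = 12/√158 = 0.9547; SE₂ = 9/√67 = 1.0995.
Independent samples, unequal variances: SE_diff = √(SE₁² + SE₂²) = √(0.91145209 + 1.20890025) = 1.4561.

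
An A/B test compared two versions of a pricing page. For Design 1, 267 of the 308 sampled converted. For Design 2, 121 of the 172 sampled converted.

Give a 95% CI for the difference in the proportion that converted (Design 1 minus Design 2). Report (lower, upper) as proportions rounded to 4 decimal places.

p̂₁ = 267/308 = 0.8669 and p̂₂ = 121/172 = 0.7035.
SE₁ = √(p̂₁(1−p̂₁)/n₁) = √(0.8669·0.1331/308) = 0.01936; SE₂ = √(0.7035·0.2965/172) = 0.03482.
Independent samples: SE of the difference = √(SE₁² + SE₂²) = √(0.0003748096 + 0.0012124324) = 0.03984.
z* for 95% confidence is 1.960, so the margin of error is 1.960 × 0.03984 = 0.07809.
Point estimate p̂₁ − p̂₂ = 0.8669 − 0.7035 = 0.1634.
0.1634 ± 0.07809 → (0.0853, 0.2415).

(0.0853, 0.2415)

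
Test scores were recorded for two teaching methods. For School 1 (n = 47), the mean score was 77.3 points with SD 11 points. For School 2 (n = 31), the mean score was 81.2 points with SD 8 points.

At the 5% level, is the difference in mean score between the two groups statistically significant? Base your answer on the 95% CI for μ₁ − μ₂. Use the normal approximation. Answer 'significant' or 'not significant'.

SE₁ = s₁/√n₁ = 11/√47 = 1.6045; SE₂ = 8/√31 = 1.4368.
Independent samples, unequal variances: SE_diff = √(SE₁² + SE₂²) = √(2.57442025 + 2.06439424) = 2.1538.
z* = 1.960, so margin of error = 1.960 × 2.1538 = 4.2214.
Difference in means = 77.3 − 81.2 = -3.9000.
-3.9000 ± 4.2214 → (-8.1214, 0.3214).
The interval (-8.1214, 0.3214) contains 0, so the difference is not significant.

not significant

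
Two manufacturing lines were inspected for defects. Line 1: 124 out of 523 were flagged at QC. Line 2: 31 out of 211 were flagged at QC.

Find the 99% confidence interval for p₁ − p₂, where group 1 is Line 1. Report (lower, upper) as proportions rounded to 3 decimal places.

p̂₁ = 124/523 = 0.2371 and p̂₂ = 31/211 = 0.1469.
SE₁ = √(p̂₁(1−p̂₁)/n₁) = √(0.2371·0.7629/523) = 0.01860; SE₂ = √(0.1469·0.8531/211) = 0.02437.
Independent samples: SE of the difference = √(SE₁² + SE₂²) = √(0.00034596 + 0.0005938969) = 0.03066.
z* for 99% confidence is 2.576, so the margin of error is 2.576 × 0.03066 = 0.07898.
Point estimate p̂₁ − p̂₂ = 0.2371 − 0.1469 = 0.0902.
0.0902 ± 0.07898 → (0.011, 0.169).

(0.011, 0.169)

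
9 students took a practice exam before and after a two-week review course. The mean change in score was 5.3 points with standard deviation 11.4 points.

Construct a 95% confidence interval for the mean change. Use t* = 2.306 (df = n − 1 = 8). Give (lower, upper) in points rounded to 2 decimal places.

Paired design: SE = s_d/√n = 11.4/√9 = 3.8000.
t* = 2.306; margin of error = 2.306 × 3.8000 = 8.7628.
5.3 ± 8.7628 → (-3.46, 14.06).

(-3.46, 14.06)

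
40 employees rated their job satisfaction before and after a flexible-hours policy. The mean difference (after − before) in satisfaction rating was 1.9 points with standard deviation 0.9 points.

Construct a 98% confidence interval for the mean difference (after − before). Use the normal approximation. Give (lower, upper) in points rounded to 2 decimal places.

(1.57, 2.23)

This is a matched-pairs design, so SE = s_d/√n = 0.9/√40 = 0.1423.
Margin = 2.326 × 0.1423 = 0.3310; the interval is 1.9 ± 0.3310 = (1.57, 2.23).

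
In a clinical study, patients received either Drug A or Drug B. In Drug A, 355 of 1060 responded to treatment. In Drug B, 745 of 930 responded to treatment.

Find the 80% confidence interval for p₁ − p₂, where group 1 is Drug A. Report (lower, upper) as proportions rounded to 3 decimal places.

(-0.491, -0.441)

Sample proportions: 355/1060 = 0.3349, 745/930 = 0.8011.
Each SE is √(p̂(1−p̂)/n): √(0.3349·0.6651/1060) = 0.01450 and √(0.8011·0.1989/930) = 0.01309.
SE(p̂₁ − p̂₂) = √(SE₁² + SE₂²) = √(0.00021025 + 0.0001713481) = 0.01953, since the two samples are independent.
At 80% confidence z* = 1.282; margin = 1.282 × 0.01953 = 0.02504.
The difference is 0.3349 − 0.8011 = -0.4662, so the interval is -0.4662 ± 0.02504 = (-0.491, -0.441).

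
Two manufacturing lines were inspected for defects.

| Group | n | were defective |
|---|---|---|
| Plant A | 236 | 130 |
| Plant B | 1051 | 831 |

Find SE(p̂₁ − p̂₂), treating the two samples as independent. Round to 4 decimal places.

p̂₁ = 130/236 = 0.5508 and p̂₂ = 831/1051 = 0.7907.
SE₁ = √(p̂₁(1−p̂₁)/n₁) = √(0.5508·0.4492/236) = 0.03238; SE₂ = √(0.7907·0.2093/1051) = 0.01255.
Independent samples: SE of the difference = √(SE₁² + SE₂²) = √(0.0010484644 + 0.0001575025) = 0.03473.

0.0347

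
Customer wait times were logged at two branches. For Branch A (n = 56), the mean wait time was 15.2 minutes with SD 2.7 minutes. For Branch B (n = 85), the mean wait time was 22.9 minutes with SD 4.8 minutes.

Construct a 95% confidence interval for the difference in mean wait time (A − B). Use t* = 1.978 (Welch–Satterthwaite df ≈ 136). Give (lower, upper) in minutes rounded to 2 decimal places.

SE₁ = s₁/√n₁ = 2.7/√56 = 0.3608; SE₂ = 4.8/√85 = 0.5206.
Independent samples, unequal variances: SE_diff = √(SE₁² + SE₂²) = √(0.13017664 + 0.27102436) = 0.6334.
t* = 1.978, so margin of error = 1.978 × 0.6334 = 1.2529.
Difference in means = 15.2 − 22.9 = -7.7000.
-7.7000 ± 1.2529 → (-8.95, -6.45).

(-8.95, -6.45)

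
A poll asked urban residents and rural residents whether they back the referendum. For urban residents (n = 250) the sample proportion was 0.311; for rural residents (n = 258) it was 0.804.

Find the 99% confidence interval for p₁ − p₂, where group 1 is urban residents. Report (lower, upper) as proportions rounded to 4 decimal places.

(-0.5917, -0.3943)

SE₁ = √(p̂₁(1−p̂₁)/n₁) = √(0.3110·0.6890/250) = 0.02928; SE₂ = √(0.8040·0.1960/258) = 0.02471.
Independent samples: SE of the difference = √(SE₁² + SE₂²) = √(0.0008573184 + 0.0006105841) = 0.03831.
z* for 99% confidence is 2.576, so the margin of error is 2.576 × 0.03831 = 0.09869.
Point estimate p̂₁ − p̂₂ = 0.3110 − 0.8040 = -0.4930.
-0.4930 ± 0.09869 → (-0.5917, -0.3943).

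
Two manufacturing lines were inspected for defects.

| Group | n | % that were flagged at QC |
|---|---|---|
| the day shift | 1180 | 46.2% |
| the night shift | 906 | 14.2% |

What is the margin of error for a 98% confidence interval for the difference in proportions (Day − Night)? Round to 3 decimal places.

The two standard errors are √(0.4620×0.5380/1180) = 0.01451 and √(0.1420×0.8580/906) = 0.01160.
Because the samples are independent, SE_diff = √(0.01451² + 0.01160²) = 0.01858.
Using z* = 2.326 for 98%, ME = 2.326 × 0.01858 = 0.04322.

0.043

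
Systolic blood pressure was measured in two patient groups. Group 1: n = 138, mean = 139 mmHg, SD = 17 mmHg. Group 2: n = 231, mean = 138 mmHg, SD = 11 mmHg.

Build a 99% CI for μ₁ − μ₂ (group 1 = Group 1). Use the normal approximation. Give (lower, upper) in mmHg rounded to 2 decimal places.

(-3.17, 5.17)

Per-group SEs: s₁/√n₁ = 17/√138 = 1.4471, s₂/√n₂ = 11/√231 = 0.7237.
Unpooled SE of the difference: √(2.09409841 + 0.52374169) = 1.6180.
Margin of error = z* · SE = 2.576 × 1.6180 = 4.1680.
x̄₁ − x̄₂ = 139 − 138 = 1.0000.
CI: 1.0000 ± 4.1680 = (-3.17, 5.17).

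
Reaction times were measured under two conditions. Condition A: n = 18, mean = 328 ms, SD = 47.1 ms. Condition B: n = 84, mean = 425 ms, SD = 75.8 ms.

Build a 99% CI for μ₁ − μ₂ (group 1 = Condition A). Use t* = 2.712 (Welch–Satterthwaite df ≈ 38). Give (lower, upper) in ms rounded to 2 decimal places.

SE₁ = s₁/√n₁ = 47.1/√18 = 11.1016; SE₂ = 75.8/√84 = 8.2705.
Independent samples, unequal variances: SE_diff = √(SE₁² + SE₂²) = √(123.24552256 + 68.40117025) = 13.8437.
t* = 2.712, so margin of error = 2.712 × 13.8437 = 37.5441.
Difference in means = 328 − 425 = -97.0000.
-97.0000 ± 37.5441 → (-134.54, -59.46).

(-134.54, -59.46)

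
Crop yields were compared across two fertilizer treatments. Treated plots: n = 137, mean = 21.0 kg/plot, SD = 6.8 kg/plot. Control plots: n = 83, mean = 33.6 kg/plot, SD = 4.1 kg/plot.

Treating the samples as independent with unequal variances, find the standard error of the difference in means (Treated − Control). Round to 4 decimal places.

Standard errors of each mean: 6.8/√137 = 0.5810 and 4.1/√83 = 0.4500.
SE(x̄₁ − x̄₂) = √(0.5810² + 0.4500²) = 0.7349 for independent samples with unequal variances.

0.7349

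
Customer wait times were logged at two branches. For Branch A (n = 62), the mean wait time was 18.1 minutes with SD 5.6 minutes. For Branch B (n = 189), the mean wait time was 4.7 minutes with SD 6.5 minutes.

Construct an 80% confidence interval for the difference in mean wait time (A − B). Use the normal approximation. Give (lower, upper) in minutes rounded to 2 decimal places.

Standard errors of each mean: 5.6/√62 = 0.7112 and 6.5/√189 = 0.4728.
SE(x̄₁ − x̄₂) = √(0.7112² + 0.4728²) = 0.8540 for independent samples with unequal variances.
With z* = 1.282, the margin is 1.282 × 0.8540 = 1.0948.
x̄₁ − x̄₂ = 18.1 − 4.7 = 13.4000; the interval is 13.4000 ± 1.0948 = (12.31, 14.49).

(12.31, 14.49)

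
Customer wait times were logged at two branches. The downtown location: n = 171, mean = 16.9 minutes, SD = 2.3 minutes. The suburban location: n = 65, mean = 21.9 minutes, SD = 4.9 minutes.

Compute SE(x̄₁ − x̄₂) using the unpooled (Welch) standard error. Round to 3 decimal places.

0.633

SE₁ = s₁/√n₁ = 2.3/√171 = 0.1759; SE₂ = 4.9/√65 = 0.6078.
Independent samples, unequal variances: SE_diff = √(SE₁² + SE₂²) = √(0.03094081 + 0.36942084) = 0.6327.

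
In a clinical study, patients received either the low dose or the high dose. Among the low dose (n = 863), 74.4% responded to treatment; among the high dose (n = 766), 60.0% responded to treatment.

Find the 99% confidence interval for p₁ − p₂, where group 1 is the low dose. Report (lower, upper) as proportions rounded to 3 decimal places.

SE₁ = √(p̂₁(1−p̂₁)/n₁) = √(0.7440·0.2560/863) = 0.01486; SE₂ = √(0.6000·0.4000/766) = 0.01770.
Independent samples: SE of the difference = √(SE₁² + SE₂²) = √(0.0002208196 + 0.00031329) = 0.02311.
z* for 99% confidence is 2.576, so the margin of error is 2.576 × 0.02311 = 0.05953.
Point estimate p̂₁ − p̂₂ = 0.7440 − 0.6000 = 0.1440.
0.1440 ± 0.05953 → (0.084, 0.204).

(0.084, 0.204)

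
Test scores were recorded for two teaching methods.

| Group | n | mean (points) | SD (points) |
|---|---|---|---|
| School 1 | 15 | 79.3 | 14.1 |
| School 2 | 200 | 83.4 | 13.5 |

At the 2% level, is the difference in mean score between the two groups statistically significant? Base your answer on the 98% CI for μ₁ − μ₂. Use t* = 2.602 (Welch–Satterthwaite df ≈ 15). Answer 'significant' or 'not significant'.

not significant

Standard errors of each mean: 14.1/√15 = 3.6406 and 13.5/√200 = 0.9546.
SE(x̄₁ − x̄₂) = √(3.6406² + 0.9546²) = 3.7637 for independent samples with unequal variances.
With t* = 2.602, the margin is 2.602 × 3.7637 = 9.7931.
x̄₁ − x̄₂ = 79.3 − 83.4 = -4.1000; the interval is -4.1000 ± 9.7931 = (-13.8931, 5.6931).
The interval (-13.8931, 5.6931) contains 0, so the difference is not significant.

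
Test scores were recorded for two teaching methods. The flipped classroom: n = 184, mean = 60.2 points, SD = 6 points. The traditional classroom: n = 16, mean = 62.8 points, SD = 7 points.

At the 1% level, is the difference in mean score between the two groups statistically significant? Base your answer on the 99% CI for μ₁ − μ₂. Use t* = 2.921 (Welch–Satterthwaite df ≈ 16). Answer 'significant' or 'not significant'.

SE₁ = s₁/√n₁ = 6/√184 = 0.4423; SE₂ = 7/√16 = 1.7500.
Independent samples, unequal variances: SE_diff = √(SE₁² + SE₂²) = √(0.19562929 + 3.0625) = 1.8050.
t* = 2.921, so margin of error = 2.921 × 1.8050 = 5.2724.
Difference in means = 60.2 − 62.8 = -2.6000.
-2.6000 ± 5.2724 → (-7.8724, 2.6724).
The interval (-7.8724, 2.6724) contains 0, so the difference is not significant.

not significant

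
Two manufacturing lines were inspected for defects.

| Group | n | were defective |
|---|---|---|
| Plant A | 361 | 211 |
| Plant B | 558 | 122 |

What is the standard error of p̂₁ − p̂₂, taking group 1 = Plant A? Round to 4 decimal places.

0.0313

p̂₁ = 211/361 = 0.5845 and p̂₂ = 122/558 = 0.2186.
SE₁ = √(p̂₁(1−p̂₁)/n₁) = √(0.5845·0.4155/361) = 0.02594; SE₂ = √(0.2186·0.7814/558) = 0.01750.
Independent samples: SE of the difference = √(SE₁² + SE₂²) = √(0.0006728836 + 0.00030625) = 0.03129.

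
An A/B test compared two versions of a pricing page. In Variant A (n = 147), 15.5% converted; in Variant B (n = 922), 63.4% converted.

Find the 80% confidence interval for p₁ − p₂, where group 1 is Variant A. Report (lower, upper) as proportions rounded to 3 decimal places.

SE₁ = √(p̂₁(1−p̂₁)/n₁) = √(0.1550·0.8450/147) = 0.02985; SE₂ = √(0.6340·0.3660/922) = 0.01586.
Independent samples: SE of the difference = √(SE₁² + SE₂²) = √(0.0008910225 + 0.0002515396) = 0.03380.
z* for 80% confidence is 1.282, so the margin of error is 1.282 × 0.03380 = 0.04333.
Point estimate p̂₁ − p̂₂ = 0.1550 − 0.6340 = -0.4790.
-0.4790 ± 0.04333 → (-0.522, -0.436).

(-0.522, -0.436)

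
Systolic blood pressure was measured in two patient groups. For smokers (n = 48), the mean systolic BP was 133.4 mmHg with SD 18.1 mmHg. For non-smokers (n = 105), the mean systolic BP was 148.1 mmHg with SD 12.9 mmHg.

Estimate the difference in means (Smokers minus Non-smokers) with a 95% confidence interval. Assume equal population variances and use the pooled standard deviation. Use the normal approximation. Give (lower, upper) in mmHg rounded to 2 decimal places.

s_p = √[((n₁−1)s₁² + (n₂−1)s₂²)/(n₁+n₂−2)] = √[(47·18.1² + 104·12.9²)/151] = 14.7168.
SE = 14.7168·√(1/48 + 1/105) = 2.5642.
With z* = 1.960, margin = 1.960 × 2.5642 = 5.0258.
x̄₁ − x̄₂ = 133.4 − 148.1 = -14.7000; interval -14.7000 ± 5.0258 = (-19.73, -9.67).

(-19.73, -9.67)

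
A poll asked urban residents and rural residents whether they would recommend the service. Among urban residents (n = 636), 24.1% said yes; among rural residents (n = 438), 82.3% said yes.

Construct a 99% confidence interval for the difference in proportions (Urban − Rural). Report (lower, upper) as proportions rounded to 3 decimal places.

SE₁ = √(p̂₁(1−p̂₁)/n₁) = √(0.2410·0.7590/636) = 0.01696; SE₂ = √(0.8230·0.1770/438) = 0.01824.
Independent samples: SE of the difference = √(SE₁² + SE₂²) = √(0.0002876416 + 0.0003326976) = 0.02491.
z* for 99% confidence is 2.576, so the margin of error is 2.576 × 0.02491 = 0.06417.
Point estimate p̂₁ − p̂₂ = 0.2410 − 0.8230 = -0.5820.
-0.5820 ± 0.06417 → (-0.646, -0.518).

(-0.646, -0.518)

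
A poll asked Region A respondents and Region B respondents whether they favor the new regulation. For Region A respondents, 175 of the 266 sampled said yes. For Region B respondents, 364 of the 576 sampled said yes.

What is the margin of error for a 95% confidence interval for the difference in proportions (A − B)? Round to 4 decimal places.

First, p̂₁ = 175/266 = 0.6579; p̂₂ = 364/576 = 0.6319.
The two standard errors are √(0.6579×0.3421/266) = 0.02909 and √(0.6319×0.3681/576) = 0.02010.
Because the samples are independent, SE_diff = √(0.02909² + 0.02010²) = 0.03536.
Using z* = 1.960 for 95%, ME = 1.960 × 0.03536 = 0.06931.

0.0693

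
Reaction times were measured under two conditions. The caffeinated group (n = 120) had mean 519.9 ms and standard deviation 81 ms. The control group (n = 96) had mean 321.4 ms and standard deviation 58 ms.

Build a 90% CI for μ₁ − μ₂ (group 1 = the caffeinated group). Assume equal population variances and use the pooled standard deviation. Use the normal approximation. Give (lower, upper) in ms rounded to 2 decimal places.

s_p = √[((n₁−1)s₁² + (n₂−1)s₂²)/(n₁+n₂−2)] = √[(119·81² + 95·58²)/214] = 71.7061.
SE = 71.7061·√(1/120 + 1/96) = 9.8188.
With z* = 1.645, margin = 1.645 × 9.8188 = 16.1519.
x̄₁ − x̄₂ = 519.9 − 321.4 = 198.5000; interval 198.5000 ± 16.1519 = (182.35, 214.65).

(182.35, 214.65)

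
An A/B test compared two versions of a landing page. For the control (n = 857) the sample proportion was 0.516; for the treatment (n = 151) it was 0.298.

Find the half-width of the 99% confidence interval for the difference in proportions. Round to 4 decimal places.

SE₁ = √(p̂₁(1−p̂₁)/n₁) = √(0.5160·0.4840/857) = 0.01707; SE₂ = √(0.2980·0.7020/151) = 0.03722.
Independent samples: SE of the difference = √(SE₁² + SE₂²) = √(0.0002913849 + 0.0013853284) = 0.04095.
z* for 99% confidence is 2.576, so the margin of error is 2.576 × 0.04095 = 0.10549.

0.1055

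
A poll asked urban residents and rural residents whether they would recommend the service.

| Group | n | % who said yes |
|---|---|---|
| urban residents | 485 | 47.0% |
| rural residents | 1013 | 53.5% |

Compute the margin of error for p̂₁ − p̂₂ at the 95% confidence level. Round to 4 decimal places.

0.0540

The two standard errors are √(0.4700×0.5300/485) = 0.02266 and √(0.5350×0.4650/1013) = 0.01567.
Because the samples are independent, SE_diff = √(0.02266² + 0.01567²) = 0.02755.
Using z* = 1.960 for 95%, ME = 1.960 × 0.02755 = 0.05400.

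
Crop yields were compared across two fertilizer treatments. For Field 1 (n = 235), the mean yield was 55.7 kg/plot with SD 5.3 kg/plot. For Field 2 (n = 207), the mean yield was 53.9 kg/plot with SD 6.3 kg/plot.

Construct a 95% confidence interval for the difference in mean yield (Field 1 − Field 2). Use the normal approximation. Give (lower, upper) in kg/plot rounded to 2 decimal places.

SE₁ = s₁/√n₁ = 5.3/√235 = 0.3457; SE₂ = 6.3/√207 = 0.4379.
Independent samples, unequal variances: SE_diff = √(SE₁² + SE₂²) = √(0.11950849 + 0.19175641) = 0.5579.
z* = 1.960, so margin of error = 1.960 × 0.5579 = 1.0935.
Difference in means = 55.7 − 53.9 = 1.8000.
1.8000 ± 1.0935 → (0.71, 2.89).

(0.71, 2.89)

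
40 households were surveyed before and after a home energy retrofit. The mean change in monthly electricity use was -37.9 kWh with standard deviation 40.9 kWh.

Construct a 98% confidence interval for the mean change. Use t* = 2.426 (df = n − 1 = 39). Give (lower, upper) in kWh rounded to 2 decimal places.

Paired design: SE = s_d/√n = 40.9/√40 = 6.4669.
t* = 2.426; margin of error = 2.426 × 6.4669 = 15.6887.
-37.9 ± 15.6887 → (-53.59, -22.21).

(-53.59, -22.21)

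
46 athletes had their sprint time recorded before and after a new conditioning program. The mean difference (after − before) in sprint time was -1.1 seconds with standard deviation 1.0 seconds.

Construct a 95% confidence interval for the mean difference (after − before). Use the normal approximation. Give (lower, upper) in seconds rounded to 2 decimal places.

Paired design: SE = s_d/√n = 1.0/√46 = 0.1474.
z* = 1.960; margin of error = 1.960 × 0.1474 = 0.2889.
-1.1 ± 0.2889 → (-1.39, -0.81).

(-1.39, -0.81)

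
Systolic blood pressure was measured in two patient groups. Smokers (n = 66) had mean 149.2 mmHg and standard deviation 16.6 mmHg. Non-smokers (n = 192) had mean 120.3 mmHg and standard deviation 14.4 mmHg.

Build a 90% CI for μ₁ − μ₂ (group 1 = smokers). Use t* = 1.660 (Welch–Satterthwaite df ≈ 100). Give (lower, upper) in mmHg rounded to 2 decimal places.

Standard errors of each mean: 16.6/√66 = 2.0433 and 14.4/√192 = 1.0392.
SE(x̄₁ − x̄₂) = √(2.0433² + 1.0392²) = 2.2924 for independent samples with unequal variances.
With t* = 1.660, the margin is 1.660 × 2.2924 = 3.8054.
x̄₁ − x̄₂ = 149.2 − 120.3 = 28.9000; the interval is 28.9000 ± 3.8054 = (25.09, 32.71).

(25.09, 32.71)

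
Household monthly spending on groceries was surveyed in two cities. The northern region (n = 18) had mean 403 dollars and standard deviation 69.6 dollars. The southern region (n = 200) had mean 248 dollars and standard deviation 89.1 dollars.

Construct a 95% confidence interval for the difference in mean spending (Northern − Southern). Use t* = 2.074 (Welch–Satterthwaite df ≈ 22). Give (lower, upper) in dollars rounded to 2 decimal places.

SE₁ = s₁/√n₁ = 69.6/√18 = 16.4049; SE₂ = 89.1/√200 = 6.3003.
Independent samples, unequal variances: SE_diff = √(SE₁² + SE₂²) = √(269.12074401 + 39.69378009) = 17.5731.
t* = 2.074, so margin of error = 2.074 × 17.5731 = 36.4466.
Difference in means = 403 − 248 = 155.0000.
155.0000 ± 36.4466 → (118.55, 191.45).

(118.55, 191.45)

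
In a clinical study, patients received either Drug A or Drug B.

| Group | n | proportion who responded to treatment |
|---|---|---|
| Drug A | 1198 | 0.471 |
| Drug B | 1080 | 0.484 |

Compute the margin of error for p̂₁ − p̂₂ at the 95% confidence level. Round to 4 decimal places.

0.0411

SE₁ = √(p̂₁(1−p̂₁)/n₁) = √(0.4710·0.5290/1198) = 0.01442; SE₂ = √(0.4840·0.5160/1080) = 0.01521.
Independent samples: SE of the difference = √(SE₁² + SE₂²) = √(0.0002079364 + 0.0002313441) = 0.02096.
z* for 95% confidence is 1.960, so the margin of error is 1.960 × 0.02096 = 0.04108.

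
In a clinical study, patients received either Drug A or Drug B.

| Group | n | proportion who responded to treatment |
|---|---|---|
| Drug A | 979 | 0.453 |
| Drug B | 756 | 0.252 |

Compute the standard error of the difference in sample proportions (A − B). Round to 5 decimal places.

0.02242

The two standard errors are √(0.4530×0.5470/979) = 0.01591 and √(0.2520×0.7480/756) = 0.01579.
Because the samples are independent, SE_diff = √(0.01591² + 0.01579²) = 0.02242.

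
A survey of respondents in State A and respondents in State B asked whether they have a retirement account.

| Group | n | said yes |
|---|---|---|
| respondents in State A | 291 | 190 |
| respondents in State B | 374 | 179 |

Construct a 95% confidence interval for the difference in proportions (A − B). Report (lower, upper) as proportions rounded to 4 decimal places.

Sample proportions: 190/291 = 0.6529, 179/374 = 0.4786.
Each SE is √(p̂(1−p̂)/n): √(0.6529·0.3471/291) = 0.02791 and √(0.4786·0.5214/374) = 0.02583.
SE(p̂₁ − p̂₂) = √(SE₁² + SE₂²) = √(0.0007789681 + 0.0006671889) = 0.03803, since the two samples are independent.
At 95% confidence z* = 1.960; margin = 1.960 × 0.03803 = 0.07454.
The difference is 0.6529 − 0.4786 = 0.1743, so the interval is 0.1743 ± 0.07454 = (0.0998, 0.2488).

(0.0998, 0.2488)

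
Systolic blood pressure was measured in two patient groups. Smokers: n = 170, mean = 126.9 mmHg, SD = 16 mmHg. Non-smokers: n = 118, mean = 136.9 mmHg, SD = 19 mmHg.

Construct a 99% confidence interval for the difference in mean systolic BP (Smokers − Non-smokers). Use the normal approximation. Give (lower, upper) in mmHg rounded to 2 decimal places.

Per-group SEs: s₁/√n₁ = 16/√170 = 1.2271, s₂/√n₂ = 19/√118 = 1.7491.
Unpooled SE of the difference: √(1.50577441 + 3.05935081) = 2.1366.
Margin of error = z* · SE = 2.576 × 2.1366 = 5.5039.
x̄₁ − x̄₂ = 126.9 − 136.9 = -10.0000.
CI: -10.0000 ± 5.5039 = (-15.50, -4.50).

(-15.50, -4.50)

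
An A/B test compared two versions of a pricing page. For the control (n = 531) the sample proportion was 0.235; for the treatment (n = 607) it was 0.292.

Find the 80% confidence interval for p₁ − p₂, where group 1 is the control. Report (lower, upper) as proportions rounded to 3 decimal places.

(-0.090, -0.024)

Each SE is √(p̂(1−p̂)/n): √(0.2350·0.7650/531) = 0.01840 and √(0.2920·0.7080/607) = 0.01845.
SE(p̂₁ − p̂₂) = √(SE₁² + SE₂²) = √(0.00033856 + 0.0003404025) = 0.02606, since the two samples are independent.
At 80% confidence z* = 1.282; margin = 1.282 × 0.02606 = 0.03341.
The difference is 0.2350 − 0.2920 = -0.0570, so the interval is -0.0570 ± 0.03341 = (-0.090, -0.024).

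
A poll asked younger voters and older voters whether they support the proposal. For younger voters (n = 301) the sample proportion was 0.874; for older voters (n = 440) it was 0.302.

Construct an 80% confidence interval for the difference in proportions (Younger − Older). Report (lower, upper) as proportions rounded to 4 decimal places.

SE₁ = √(p̂₁(1−p̂₁)/n₁) = √(0.8740·0.1260/301) = 0.01913; SE₂ = √(0.3020·0.6980/440) = 0.02189.
Independent samples: SE of the difference = √(SE₁² + SE₂²) = √(0.0003659569 + 0.0004791721) = 0.02907.
z* for 80% confidence is 1.282, so the margin of error is 1.282 × 0.02907 = 0.03727.
Point estimate p̂₁ − p̂₂ = 0.8740 − 0.3020 = 0.5720.
0.5720 ± 0.03727 → (0.5347, 0.6093).

(0.5347, 0.6093)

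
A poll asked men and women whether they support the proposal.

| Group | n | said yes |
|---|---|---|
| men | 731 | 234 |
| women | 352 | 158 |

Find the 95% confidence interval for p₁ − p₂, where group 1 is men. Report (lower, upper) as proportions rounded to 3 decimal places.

(-0.191, -0.067)

Sample proportions: 234/731 = 0.3201, 158/352 = 0.4489.
Each SE is √(p̂(1−p̂)/n): √(0.3201·0.6799/731) = 0.01725 and √(0.4489·0.5511/352) = 0.02651.
SE(p̂₁ − p̂₂) = √(SE₁² + SE₂²) = √(0.0002975625 + 0.0007027801) = 0.03163, since the two samples are independent.
At 95% confidence z* = 1.960; margin = 1.960 × 0.03163 = 0.06199.
The difference is 0.3201 − 0.4489 = -0.1288, so the interval is -0.1288 ± 0.06199 = (-0.191, -0.067).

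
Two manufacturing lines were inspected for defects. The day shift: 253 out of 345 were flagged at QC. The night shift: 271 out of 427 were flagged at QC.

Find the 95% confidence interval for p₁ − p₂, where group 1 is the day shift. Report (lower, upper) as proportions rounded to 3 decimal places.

(0.033, 0.164)

Sample proportions: 253/345 = 0.7333, 271/427 = 0.6347.
Each SE is √(p̂(1−p̂)/n): √(0.7333·0.2667/345) = 0.02381 and √(0.6347·0.3653/427) = 0.02330.
SE(p̂₁ − p̂₂) = √(SE₁² + SE₂²) = √(0.0005669161 + 0.00054289) = 0.03331, since the two samples are independent.
At 95% confidence z* = 1.960; margin = 1.960 × 0.03331 = 0.06529.
The difference is 0.7333 − 0.6347 = 0.0986, so the interval is 0.0986 ± 0.06529 = (0.033, 0.164).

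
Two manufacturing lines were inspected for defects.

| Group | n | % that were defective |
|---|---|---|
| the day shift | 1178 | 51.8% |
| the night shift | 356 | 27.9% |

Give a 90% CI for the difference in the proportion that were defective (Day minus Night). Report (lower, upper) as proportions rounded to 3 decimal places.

SE₁ = √(p̂₁(1−p̂₁)/n₁) = √(0.5180·0.4820/1178) = 0.01456; SE₂ = √(0.2790·0.7210/356) = 0.02377.
Independent samples: SE of the difference = √(SE₁² + SE₂²) = √(0.0002119936 + 0.0005650129) = 0.02787.
z* for 90% confidence is 1.645, so the margin of error is 1.645 × 0.02787 = 0.04585.
Point estimate p̂₁ − p̂₂ = 0.5180 − 0.2790 = 0.2390.
0.2390 ± 0.04585 → (0.193, 0.285).

(0.193, 0.285)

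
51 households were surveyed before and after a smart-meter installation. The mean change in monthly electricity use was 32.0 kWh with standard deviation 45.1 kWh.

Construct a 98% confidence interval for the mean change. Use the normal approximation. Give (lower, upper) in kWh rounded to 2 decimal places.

Paired design: SE = s_d/√n = 45.1/√51 = 6.3153.
z* = 2.326; margin of error = 2.326 × 6.3153 = 14.6894.
32.0 ± 14.6894 → (17.31, 46.69).

(17.31, 46.69)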